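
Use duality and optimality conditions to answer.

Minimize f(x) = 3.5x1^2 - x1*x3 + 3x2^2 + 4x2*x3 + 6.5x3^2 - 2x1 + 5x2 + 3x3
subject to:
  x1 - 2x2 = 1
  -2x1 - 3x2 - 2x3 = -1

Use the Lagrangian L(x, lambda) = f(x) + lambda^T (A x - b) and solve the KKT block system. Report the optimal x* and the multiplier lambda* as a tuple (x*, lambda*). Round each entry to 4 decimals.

Form the Lagrangian:
  L(x, lambda) = (1/2) x^T Q x + c^T x + lambda^T (A x - b)
Stationarity (grad_x L = 0): Q x + c + A^T lambda = 0.
Primal feasibility: A x = b.

This gives the KKT block system:
  [ Q   A^T ] [ x     ]   [-c ]
  [ A    0  ] [ lambda ] = [ b ]

Solving the linear system:
  x*      = (0.6681, -0.166, 0.0809)
  lambda* = (0.1241, 1.3598)
  f(x*)   = -0.3438

x* = (0.6681, -0.166, 0.0809), lambda* = (0.1241, 1.3598)


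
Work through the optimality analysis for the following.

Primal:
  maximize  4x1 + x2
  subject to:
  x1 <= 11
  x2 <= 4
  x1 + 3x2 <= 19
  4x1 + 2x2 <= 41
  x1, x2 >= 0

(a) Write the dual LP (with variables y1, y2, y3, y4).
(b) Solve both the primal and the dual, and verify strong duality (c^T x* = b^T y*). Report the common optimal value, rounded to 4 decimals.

The standard primal-dual pair for 'max c^T x s.t. A x <= b, x >= 0' is:
  Dual:  min b^T y  s.t.  A^T y >= c,  y >= 0.

So the dual LP is:
  minimize  11y1 + 4y2 + 19y3 + 41y4
  subject to:
    y1 + y3 + 4y4 >= 4
    y2 + 3y3 + 2y4 >= 1
    y1, y2, y3, y4 >= 0

Solving the primal: x* = (10.25, 0).
  primal value c^T x* = 41.
Solving the dual: y* = (0, 0, 0, 1).
  dual value b^T y* = 41.
Strong duality: c^T x* = b^T y*. Confirmed.

41


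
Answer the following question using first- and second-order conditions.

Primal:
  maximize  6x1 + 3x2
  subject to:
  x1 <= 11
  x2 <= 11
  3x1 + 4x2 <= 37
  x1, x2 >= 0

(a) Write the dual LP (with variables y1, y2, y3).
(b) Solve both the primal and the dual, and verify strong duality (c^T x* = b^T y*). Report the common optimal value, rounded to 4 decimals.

The standard primal-dual pair for 'max c^T x s.t. A x <= b, x >= 0' is:
  Dual:  min b^T y  s.t.  A^T y >= c,  y >= 0.

So the dual LP is:
  minimize  11y1 + 11y2 + 37y3
  subject to:
    y1 + 3y3 >= 6
    y2 + 4y3 >= 3
    y1, y2, y3 >= 0

Solving the primal: x* = (11, 1).
  primal value c^T x* = 69.
Solving the dual: y* = (3.75, 0, 0.75).
  dual value b^T y* = 69.
Strong duality: c^T x* = b^T y*. Confirmed.

69


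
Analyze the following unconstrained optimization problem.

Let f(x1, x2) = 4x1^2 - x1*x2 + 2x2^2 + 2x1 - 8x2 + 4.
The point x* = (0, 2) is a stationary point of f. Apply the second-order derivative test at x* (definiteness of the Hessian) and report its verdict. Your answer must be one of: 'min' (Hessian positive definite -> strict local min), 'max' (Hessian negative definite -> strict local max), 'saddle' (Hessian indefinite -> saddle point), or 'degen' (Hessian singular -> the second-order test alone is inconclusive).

Compute the Hessian H = grad^2 f:
  H = [[8, -1], [-1, 4]]
Verify stationarity: grad f(x*) = H x* + g = (0, 0).
Eigenvalues of H: 3.7639, 8.2361.
Both eigenvalues > 0, so H is positive definite -> x* is a strict local min.

min


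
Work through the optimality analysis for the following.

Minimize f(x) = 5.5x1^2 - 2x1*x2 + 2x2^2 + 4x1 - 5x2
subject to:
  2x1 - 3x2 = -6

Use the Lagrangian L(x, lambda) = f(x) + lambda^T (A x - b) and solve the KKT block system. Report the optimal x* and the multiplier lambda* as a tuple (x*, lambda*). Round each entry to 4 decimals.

Form the Lagrangian:
  L(x, lambda) = (1/2) x^T Q x + c^T x + lambda^T (A x - b)
Stationarity (grad_x L = 0): Q x + c + A^T lambda = 0.
Primal feasibility: A x = b.

This gives the KKT block system:
  [ Q   A^T ] [ x     ]   [-c ]
  [ A    0  ] [ lambda ] = [ b ]

Solving the linear system:
  x*      = (-0.1978, 1.8681)
  lambda* = (0.956)
  f(x*)   = -2.1978

x* = (-0.1978, 1.8681), lambda* = (0.956)


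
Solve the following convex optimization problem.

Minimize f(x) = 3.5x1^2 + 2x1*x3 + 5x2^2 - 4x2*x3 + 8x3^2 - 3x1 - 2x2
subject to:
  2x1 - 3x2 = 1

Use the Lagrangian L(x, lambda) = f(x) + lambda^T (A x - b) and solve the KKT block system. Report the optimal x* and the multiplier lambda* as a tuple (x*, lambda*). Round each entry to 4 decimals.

Form the Lagrangian:
  L(x, lambda) = (1/2) x^T Q x + c^T x + lambda^T (A x - b)
Stationarity (grad_x L = 0): Q x + c + A^T lambda = 0.
Primal feasibility: A x = b.

This gives the KKT block system:
  [ Q   A^T ] [ x     ]   [-c ]
  [ A    0  ] [ lambda ] = [ b ]

Solving the linear system:
  x*      = (0.5693, 0.0462, -0.0596)
  lambda* = (-0.4331)
  f(x*)   = -0.6837

x* = (0.5693, 0.0462, -0.0596), lambda* = (-0.4331)


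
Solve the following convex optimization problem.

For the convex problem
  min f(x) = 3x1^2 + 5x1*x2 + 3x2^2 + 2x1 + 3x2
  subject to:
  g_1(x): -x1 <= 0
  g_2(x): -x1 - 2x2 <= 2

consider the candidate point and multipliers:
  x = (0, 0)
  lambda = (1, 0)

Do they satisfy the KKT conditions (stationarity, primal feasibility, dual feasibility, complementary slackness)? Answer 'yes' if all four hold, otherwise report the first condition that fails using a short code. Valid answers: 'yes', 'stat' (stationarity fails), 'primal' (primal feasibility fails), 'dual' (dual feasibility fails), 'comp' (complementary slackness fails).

Gradient of f: grad f(x) = Q x + c = (2, 3)
Constraint values g_i(x) = a_i^T x - b_i:
  g_1((0, 0)) = 0
  g_2((0, 0)) = -2
Stationarity residual: grad f(x) + sum_i lambda_i a_i = (1, 3)
  -> stationarity FAILS
Primal feasibility (all g_i <= 0): OK
Dual feasibility (all lambda_i >= 0): OK
Complementary slackness (lambda_i * g_i(x) = 0 for all i): OK

Verdict: the first failing condition is stationarity -> stat.

stat


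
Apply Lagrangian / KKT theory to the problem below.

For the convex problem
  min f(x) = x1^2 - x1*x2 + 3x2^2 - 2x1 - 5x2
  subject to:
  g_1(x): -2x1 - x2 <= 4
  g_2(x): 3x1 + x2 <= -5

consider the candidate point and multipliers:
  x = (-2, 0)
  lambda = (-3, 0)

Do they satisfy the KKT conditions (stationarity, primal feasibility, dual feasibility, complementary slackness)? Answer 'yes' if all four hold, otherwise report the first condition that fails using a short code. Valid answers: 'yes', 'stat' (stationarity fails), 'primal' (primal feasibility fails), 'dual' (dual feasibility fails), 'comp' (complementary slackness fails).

Gradient of f: grad f(x) = Q x + c = (-6, -3)
Constraint values g_i(x) = a_i^T x - b_i:
  g_1((-2, 0)) = 0
  g_2((-2, 0)) = -1
Stationarity residual: grad f(x) + sum_i lambda_i a_i = (0, 0)
  -> stationarity OK
Primal feasibility (all g_i <= 0): OK
Dual feasibility (all lambda_i >= 0): FAILS
Complementary slackness (lambda_i * g_i(x) = 0 for all i): OK

Verdict: the first failing condition is dual_feasibility -> dual.

dual


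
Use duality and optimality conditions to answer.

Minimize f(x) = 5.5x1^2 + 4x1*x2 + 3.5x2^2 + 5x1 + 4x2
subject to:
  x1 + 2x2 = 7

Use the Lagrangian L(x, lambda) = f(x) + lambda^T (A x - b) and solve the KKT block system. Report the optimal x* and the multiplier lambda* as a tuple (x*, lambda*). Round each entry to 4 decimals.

Form the Lagrangian:
  L(x, lambda) = (1/2) x^T Q x + c^T x + lambda^T (A x - b)
Stationarity (grad_x L = 0): Q x + c + A^T lambda = 0.
Primal feasibility: A x = b.

This gives the KKT block system:
  [ Q   A^T ] [ x     ]   [-c ]
  [ A    0  ] [ lambda ] = [ b ]

Solving the linear system:
  x*      = (-0.5429, 3.7714)
  lambda* = (-14.1143)
  f(x*)   = 55.5857

x* = (-0.5429, 3.7714), lambda* = (-14.1143)


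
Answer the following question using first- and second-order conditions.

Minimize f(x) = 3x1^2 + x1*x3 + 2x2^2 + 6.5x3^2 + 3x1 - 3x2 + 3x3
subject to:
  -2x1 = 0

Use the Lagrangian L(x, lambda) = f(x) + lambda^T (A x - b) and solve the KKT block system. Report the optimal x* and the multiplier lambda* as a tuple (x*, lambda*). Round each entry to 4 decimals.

Form the Lagrangian:
  L(x, lambda) = (1/2) x^T Q x + c^T x + lambda^T (A x - b)
Stationarity (grad_x L = 0): Q x + c + A^T lambda = 0.
Primal feasibility: A x = b.

This gives the KKT block system:
  [ Q   A^T ] [ x     ]   [-c ]
  [ A    0  ] [ lambda ] = [ b ]

Solving the linear system:
  x*      = (0, 0.75, -0.2308)
  lambda* = (1.3846)
  f(x*)   = -1.4712

x* = (0, 0.75, -0.2308), lambda* = (1.3846)


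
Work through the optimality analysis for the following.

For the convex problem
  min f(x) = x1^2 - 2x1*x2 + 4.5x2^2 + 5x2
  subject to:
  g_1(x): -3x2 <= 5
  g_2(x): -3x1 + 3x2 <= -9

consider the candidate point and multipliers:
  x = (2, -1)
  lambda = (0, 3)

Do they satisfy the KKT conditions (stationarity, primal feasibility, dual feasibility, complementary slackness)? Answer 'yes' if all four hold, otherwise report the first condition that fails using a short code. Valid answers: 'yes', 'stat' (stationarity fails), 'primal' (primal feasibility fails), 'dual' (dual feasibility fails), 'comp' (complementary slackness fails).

Gradient of f: grad f(x) = Q x + c = (6, -8)
Constraint values g_i(x) = a_i^T x - b_i:
  g_1((2, -1)) = -2
  g_2((2, -1)) = 0
Stationarity residual: grad f(x) + sum_i lambda_i a_i = (-3, 1)
  -> stationarity FAILS
Primal feasibility (all g_i <= 0): OK
Dual feasibility (all lambda_i >= 0): OK
Complementary slackness (lambda_i * g_i(x) = 0 for all i): OK

Verdict: the first failing condition is stationarity -> stat.

stat


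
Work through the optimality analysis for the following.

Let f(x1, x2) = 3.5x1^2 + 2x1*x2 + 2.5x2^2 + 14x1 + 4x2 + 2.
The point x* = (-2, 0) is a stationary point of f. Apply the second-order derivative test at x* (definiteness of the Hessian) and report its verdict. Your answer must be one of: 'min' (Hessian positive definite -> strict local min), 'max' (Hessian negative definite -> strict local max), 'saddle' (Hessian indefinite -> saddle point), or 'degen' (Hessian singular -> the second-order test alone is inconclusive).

Compute the Hessian H = grad^2 f:
  H = [[7, 2], [2, 5]]
Verify stationarity: grad f(x*) = H x* + g = (0, 0).
Eigenvalues of H: 3.7639, 8.2361.
Both eigenvalues > 0, so H is positive definite -> x* is a strict local min.

min


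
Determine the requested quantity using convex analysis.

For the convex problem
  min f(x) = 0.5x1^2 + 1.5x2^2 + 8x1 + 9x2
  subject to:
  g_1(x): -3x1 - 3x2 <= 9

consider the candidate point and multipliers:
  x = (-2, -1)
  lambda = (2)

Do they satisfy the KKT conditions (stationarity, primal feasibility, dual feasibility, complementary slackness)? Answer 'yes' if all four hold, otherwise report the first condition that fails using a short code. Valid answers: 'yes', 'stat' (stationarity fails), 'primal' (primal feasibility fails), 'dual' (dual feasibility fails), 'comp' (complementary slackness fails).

Gradient of f: grad f(x) = Q x + c = (6, 6)
Constraint values g_i(x) = a_i^T x - b_i:
  g_1((-2, -1)) = 0
Stationarity residual: grad f(x) + sum_i lambda_i a_i = (0, 0)
  -> stationarity OK
Primal feasibility (all g_i <= 0): OK
Dual feasibility (all lambda_i >= 0): OK
Complementary slackness (lambda_i * g_i(x) = 0 for all i): OK

Verdict: yes, KKT holds.

yes


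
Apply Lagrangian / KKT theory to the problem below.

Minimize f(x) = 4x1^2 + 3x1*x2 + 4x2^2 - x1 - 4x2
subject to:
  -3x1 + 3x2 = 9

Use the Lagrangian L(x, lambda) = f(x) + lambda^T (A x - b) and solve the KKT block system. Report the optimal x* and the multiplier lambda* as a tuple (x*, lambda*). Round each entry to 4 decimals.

Form the Lagrangian:
  L(x, lambda) = (1/2) x^T Q x + c^T x + lambda^T (A x - b)
Stationarity (grad_x L = 0): Q x + c + A^T lambda = 0.
Primal feasibility: A x = b.

This gives the KKT block system:
  [ Q   A^T ] [ x     ]   [-c ]
  [ A    0  ] [ lambda ] = [ b ]

Solving the linear system:
  x*      = (-1.2727, 1.7273)
  lambda* = (-2)
  f(x*)   = 6.1818

x* = (-1.2727, 1.7273), lambda* = (-2)


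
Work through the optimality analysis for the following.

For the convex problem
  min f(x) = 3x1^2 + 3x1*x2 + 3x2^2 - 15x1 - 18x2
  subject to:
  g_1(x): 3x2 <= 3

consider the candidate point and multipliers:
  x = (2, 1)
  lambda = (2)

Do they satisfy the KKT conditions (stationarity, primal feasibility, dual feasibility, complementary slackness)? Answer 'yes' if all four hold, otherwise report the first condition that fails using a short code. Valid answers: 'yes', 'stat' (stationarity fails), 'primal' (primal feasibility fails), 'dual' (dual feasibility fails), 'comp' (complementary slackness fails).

Gradient of f: grad f(x) = Q x + c = (0, -6)
Constraint values g_i(x) = a_i^T x - b_i:
  g_1((2, 1)) = 0
Stationarity residual: grad f(x) + sum_i lambda_i a_i = (0, 0)
  -> stationarity OK
Primal feasibility (all g_i <= 0): OK
Dual feasibility (all lambda_i >= 0): OK
Complementary slackness (lambda_i * g_i(x) = 0 for all i): OK

Verdict: yes, KKT holds.

yes


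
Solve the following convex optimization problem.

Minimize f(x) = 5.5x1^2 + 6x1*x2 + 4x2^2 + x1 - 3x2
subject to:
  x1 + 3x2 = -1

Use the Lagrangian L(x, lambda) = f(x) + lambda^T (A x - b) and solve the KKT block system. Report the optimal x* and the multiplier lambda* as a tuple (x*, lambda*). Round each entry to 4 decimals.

Form the Lagrangian:
  L(x, lambda) = (1/2) x^T Q x + c^T x + lambda^T (A x - b)
Stationarity (grad_x L = 0): Q x + c + A^T lambda = 0.
Primal feasibility: A x = b.

This gives the KKT block system:
  [ Q   A^T ] [ x     ]   [-c ]
  [ A    0  ] [ lambda ] = [ b ]

Solving the linear system:
  x*      = (-0.1127, -0.2958)
  lambda* = (2.0141)
  f(x*)   = 1.3944

x* = (-0.1127, -0.2958), lambda* = (2.0141)


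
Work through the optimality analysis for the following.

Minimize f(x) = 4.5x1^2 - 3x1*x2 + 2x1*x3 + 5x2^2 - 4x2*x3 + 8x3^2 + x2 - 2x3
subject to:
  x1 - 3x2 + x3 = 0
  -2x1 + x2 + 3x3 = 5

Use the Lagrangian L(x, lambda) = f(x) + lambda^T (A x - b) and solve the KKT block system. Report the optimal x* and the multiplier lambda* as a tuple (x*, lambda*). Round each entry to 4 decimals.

Form the Lagrangian:
  L(x, lambda) = (1/2) x^T Q x + c^T x + lambda^T (A x - b)
Stationarity (grad_x L = 0): Q x + c + A^T lambda = 0.
Primal feasibility: A x = b.

This gives the KKT block system:
  [ Q   A^T ] [ x     ]   [-c ]
  [ A    0  ] [ lambda ] = [ b ]

Solving the linear system:
  x*      = (-0.92, 0.04, 1.04)
  lambda* = (-1.264, -3.792)
  f(x*)   = 8.46

x* = (-0.92, 0.04, 1.04), lambda* = (-1.264, -3.792)


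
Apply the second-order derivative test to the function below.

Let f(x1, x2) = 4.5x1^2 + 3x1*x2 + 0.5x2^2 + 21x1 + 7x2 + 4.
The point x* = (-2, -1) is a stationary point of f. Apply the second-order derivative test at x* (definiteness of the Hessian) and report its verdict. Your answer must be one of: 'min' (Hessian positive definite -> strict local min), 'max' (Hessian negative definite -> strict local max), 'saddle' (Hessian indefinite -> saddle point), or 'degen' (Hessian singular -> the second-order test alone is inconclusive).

Compute the Hessian H = grad^2 f:
  H = [[9, 3], [3, 1]]
Verify stationarity: grad f(x*) = H x* + g = (0, 0).
Eigenvalues of H: 0, 10.
H has a zero eigenvalue (singular; positive semidefinite but not definite), so H is neither positive definite, negative definite, nor indefinite. The second-order test alone is inconclusive -> degen.
(Indeed, f is constant along the null direction of H through x*, so x* is not a strict local extremum.)

degen


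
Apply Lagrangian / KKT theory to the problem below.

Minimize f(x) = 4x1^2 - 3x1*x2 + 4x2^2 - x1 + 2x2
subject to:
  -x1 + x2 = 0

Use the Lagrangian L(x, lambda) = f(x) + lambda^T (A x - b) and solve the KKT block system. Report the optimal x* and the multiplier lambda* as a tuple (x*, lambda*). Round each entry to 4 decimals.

Form the Lagrangian:
  L(x, lambda) = (1/2) x^T Q x + c^T x + lambda^T (A x - b)
Stationarity (grad_x L = 0): Q x + c + A^T lambda = 0.
Primal feasibility: A x = b.

This gives the KKT block system:
  [ Q   A^T ] [ x     ]   [-c ]
  [ A    0  ] [ lambda ] = [ b ]

Solving the linear system:
  x*      = (-0.1, -0.1)
  lambda* = (-1.5)
  f(x*)   = -0.05

x* = (-0.1, -0.1), lambda* = (-1.5)


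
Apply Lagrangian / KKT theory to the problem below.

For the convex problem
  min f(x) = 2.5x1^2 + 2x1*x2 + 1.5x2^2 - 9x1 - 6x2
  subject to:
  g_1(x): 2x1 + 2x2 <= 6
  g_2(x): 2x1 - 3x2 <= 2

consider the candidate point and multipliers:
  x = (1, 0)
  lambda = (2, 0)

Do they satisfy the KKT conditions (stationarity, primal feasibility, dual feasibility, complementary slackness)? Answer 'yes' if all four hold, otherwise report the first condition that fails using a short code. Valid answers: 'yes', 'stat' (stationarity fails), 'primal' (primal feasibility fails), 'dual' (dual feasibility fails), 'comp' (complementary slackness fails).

Gradient of f: grad f(x) = Q x + c = (-4, -4)
Constraint values g_i(x) = a_i^T x - b_i:
  g_1((1, 0)) = -4
  g_2((1, 0)) = 0
Stationarity residual: grad f(x) + sum_i lambda_i a_i = (0, 0)
  -> stationarity OK
Primal feasibility (all g_i <= 0): OK
Dual feasibility (all lambda_i >= 0): OK
Complementary slackness (lambda_i * g_i(x) = 0 for all i): FAILS

Verdict: the first failing condition is complementary_slackness -> comp.

comp


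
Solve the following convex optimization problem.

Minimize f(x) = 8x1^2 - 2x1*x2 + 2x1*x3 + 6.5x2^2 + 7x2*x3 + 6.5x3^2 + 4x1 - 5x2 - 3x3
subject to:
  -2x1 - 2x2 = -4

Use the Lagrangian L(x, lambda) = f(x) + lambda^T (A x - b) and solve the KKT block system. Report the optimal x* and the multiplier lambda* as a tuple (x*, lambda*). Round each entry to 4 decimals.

Form the Lagrangian:
  L(x, lambda) = (1/2) x^T Q x + c^T x + lambda^T (A x - b)
Stationarity (grad_x L = 0): Q x + c + A^T lambda = 0.
Primal feasibility: A x = b.

This gives the KKT block system:
  [ Q   A^T ] [ x     ]   [-c ]
  [ A    0  ] [ lambda ] = [ b ]

Solving the linear system:
  x*      = (0.5396, 1.4604, -0.6386)
  lambda* = (4.2178)
  f(x*)   = 6.8218

x* = (0.5396, 1.4604, -0.6386), lambda* = (4.2178)


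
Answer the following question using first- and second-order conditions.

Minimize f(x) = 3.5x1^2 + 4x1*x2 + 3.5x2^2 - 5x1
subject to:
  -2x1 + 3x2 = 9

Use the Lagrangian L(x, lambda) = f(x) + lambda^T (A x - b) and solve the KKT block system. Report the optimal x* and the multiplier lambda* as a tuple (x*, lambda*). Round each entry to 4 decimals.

Form the Lagrangian:
  L(x, lambda) = (1/2) x^T Q x + c^T x + lambda^T (A x - b)
Stationarity (grad_x L = 0): Q x + c + A^T lambda = 0.
Primal feasibility: A x = b.

This gives the KKT block system:
  [ Q   A^T ] [ x     ]   [-c ]
  [ A    0  ] [ lambda ] = [ b ]

Solving the linear system:
  x*      = (-1.3597, 2.0935)
  lambda* = (-3.0719)
  f(x*)   = 17.223

x* = (-1.3597, 2.0935), lambda* = (-3.0719)


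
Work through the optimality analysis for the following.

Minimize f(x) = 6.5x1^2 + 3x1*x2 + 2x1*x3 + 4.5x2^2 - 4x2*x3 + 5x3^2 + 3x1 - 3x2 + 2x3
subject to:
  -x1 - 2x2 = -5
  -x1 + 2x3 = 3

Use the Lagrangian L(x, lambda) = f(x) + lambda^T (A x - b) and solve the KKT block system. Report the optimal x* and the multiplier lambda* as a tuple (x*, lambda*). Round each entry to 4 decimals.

Form the Lagrangian:
  L(x, lambda) = (1/2) x^T Q x + c^T x + lambda^T (A x - b)
Stationarity (grad_x L = 0): Q x + c + A^T lambda = 0.
Primal feasibility: A x = b.

This gives the KKT block system:
  [ Q   A^T ] [ x     ]   [-c ]
  [ A    0  ] [ lambda ] = [ b ]

Solving the linear system:
  x*      = (-0.5467, 2.7733, 1.2267)
  lambda* = (7.7067, -1.04)
  f(x*)   = 17.0733

x* = (-0.5467, 2.7733, 1.2267), lambda* = (7.7067, -1.04)


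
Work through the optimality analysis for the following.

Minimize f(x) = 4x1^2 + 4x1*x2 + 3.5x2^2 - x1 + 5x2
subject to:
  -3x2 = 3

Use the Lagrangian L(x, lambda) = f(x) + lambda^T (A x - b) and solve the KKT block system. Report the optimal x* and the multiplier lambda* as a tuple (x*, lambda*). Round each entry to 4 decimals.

Form the Lagrangian:
  L(x, lambda) = (1/2) x^T Q x + c^T x + lambda^T (A x - b)
Stationarity (grad_x L = 0): Q x + c + A^T lambda = 0.
Primal feasibility: A x = b.

This gives the KKT block system:
  [ Q   A^T ] [ x     ]   [-c ]
  [ A    0  ] [ lambda ] = [ b ]

Solving the linear system:
  x*      = (0.625, -1)
  lambda* = (0.1667)
  f(x*)   = -3.0625

x* = (0.625, -1), lambda* = (0.1667)


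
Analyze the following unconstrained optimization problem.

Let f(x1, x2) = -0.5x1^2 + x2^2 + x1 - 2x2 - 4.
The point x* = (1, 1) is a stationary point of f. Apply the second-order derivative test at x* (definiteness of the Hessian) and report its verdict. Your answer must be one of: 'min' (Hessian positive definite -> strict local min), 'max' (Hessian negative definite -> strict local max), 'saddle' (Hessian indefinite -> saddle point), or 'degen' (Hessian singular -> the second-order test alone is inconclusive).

Compute the Hessian H = grad^2 f:
  H = [[-1, 0], [0, 2]]
Verify stationarity: grad f(x*) = H x* + g = (0, 0).
Eigenvalues of H: -1, 2.
Eigenvalues have mixed signs, so H is indefinite -> x* is a saddle point.

saddle


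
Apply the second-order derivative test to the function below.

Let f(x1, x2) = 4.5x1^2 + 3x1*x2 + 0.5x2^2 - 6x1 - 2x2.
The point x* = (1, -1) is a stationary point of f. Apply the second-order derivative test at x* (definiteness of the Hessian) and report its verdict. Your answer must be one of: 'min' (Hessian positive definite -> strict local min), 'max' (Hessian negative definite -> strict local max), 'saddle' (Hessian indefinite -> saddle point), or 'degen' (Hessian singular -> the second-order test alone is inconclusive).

Compute the Hessian H = grad^2 f:
  H = [[9, 3], [3, 1]]
Verify stationarity: grad f(x*) = H x* + g = (0, 0).
Eigenvalues of H: 0, 10.
H has a zero eigenvalue (singular; positive semidefinite but not definite), so H is neither positive definite, negative definite, nor indefinite. The second-order test alone is inconclusive -> degen.
(Indeed, f is constant along the null direction of H through x*, so x* is not a strict local extremum.)

degen


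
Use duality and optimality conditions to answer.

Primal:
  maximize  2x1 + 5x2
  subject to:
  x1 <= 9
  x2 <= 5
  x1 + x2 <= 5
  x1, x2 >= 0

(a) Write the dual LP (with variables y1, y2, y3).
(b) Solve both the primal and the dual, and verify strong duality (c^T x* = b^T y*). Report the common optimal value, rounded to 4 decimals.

The standard primal-dual pair for 'max c^T x s.t. A x <= b, x >= 0' is:
  Dual:  min b^T y  s.t.  A^T y >= c,  y >= 0.

So the dual LP is:
  minimize  9y1 + 5y2 + 5y3
  subject to:
    y1 + y3 >= 2
    y2 + y3 >= 5
    y1, y2, y3 >= 0

Solving the primal: x* = (0, 5).
  primal value c^T x* = 25.
Solving the dual: y* = (0, 3, 2).
  dual value b^T y* = 25.
Strong duality: c^T x* = b^T y*. Confirmed.

25


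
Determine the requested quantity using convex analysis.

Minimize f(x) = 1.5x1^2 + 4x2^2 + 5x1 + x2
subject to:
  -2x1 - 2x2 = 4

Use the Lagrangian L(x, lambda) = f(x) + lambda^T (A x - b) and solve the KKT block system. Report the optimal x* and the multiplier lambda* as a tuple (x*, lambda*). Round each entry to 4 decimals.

Form the Lagrangian:
  L(x, lambda) = (1/2) x^T Q x + c^T x + lambda^T (A x - b)
Stationarity (grad_x L = 0): Q x + c + A^T lambda = 0.
Primal feasibility: A x = b.

This gives the KKT block system:
  [ Q   A^T ] [ x     ]   [-c ]
  [ A    0  ] [ lambda ] = [ b ]

Solving the linear system:
  x*      = (-1.8182, -0.1818)
  lambda* = (-0.2273)
  f(x*)   = -4.1818

x* = (-1.8182, -0.1818), lambda* = (-0.2273)


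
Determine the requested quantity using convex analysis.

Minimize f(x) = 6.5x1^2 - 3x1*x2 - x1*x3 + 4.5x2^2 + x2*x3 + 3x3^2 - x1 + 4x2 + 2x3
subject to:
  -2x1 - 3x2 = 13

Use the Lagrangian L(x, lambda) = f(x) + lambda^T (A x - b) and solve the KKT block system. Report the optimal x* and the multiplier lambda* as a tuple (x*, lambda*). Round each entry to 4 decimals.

Form the Lagrangian:
  L(x, lambda) = (1/2) x^T Q x + c^T x + lambda^T (A x - b)
Stationarity (grad_x L = 0): Q x + c + A^T lambda = 0.
Primal feasibility: A x = b.

This gives the KKT block system:
  [ Q   A^T ] [ x     ]   [-c ]
  [ A    0  ] [ lambda ] = [ b ]

Solving the linear system:
  x*      = (-1.6889, -3.2074, -0.0803)
  lambda* = (-6.6267)
  f(x*)   = 37.4229

x* = (-1.6889, -3.2074, -0.0803), lambda* = (-6.6267)


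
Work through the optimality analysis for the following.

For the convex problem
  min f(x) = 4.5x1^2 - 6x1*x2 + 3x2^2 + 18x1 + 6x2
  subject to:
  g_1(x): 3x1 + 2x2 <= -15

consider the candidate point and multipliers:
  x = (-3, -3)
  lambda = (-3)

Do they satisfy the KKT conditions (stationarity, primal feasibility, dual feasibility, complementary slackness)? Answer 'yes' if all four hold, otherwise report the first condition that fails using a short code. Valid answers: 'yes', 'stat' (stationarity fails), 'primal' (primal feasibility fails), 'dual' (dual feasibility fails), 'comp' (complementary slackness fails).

Gradient of f: grad f(x) = Q x + c = (9, 6)
Constraint values g_i(x) = a_i^T x - b_i:
  g_1((-3, -3)) = 0
Stationarity residual: grad f(x) + sum_i lambda_i a_i = (0, 0)
  -> stationarity OK
Primal feasibility (all g_i <= 0): OK
Dual feasibility (all lambda_i >= 0): FAILS
Complementary slackness (lambda_i * g_i(x) = 0 for all i): OK

Verdict: the first failing condition is dual_feasibility -> dual.

dual


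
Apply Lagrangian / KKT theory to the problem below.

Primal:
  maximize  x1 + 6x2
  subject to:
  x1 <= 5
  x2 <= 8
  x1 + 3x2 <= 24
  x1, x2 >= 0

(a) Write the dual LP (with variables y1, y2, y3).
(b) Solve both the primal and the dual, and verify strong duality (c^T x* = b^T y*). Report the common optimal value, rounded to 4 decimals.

The standard primal-dual pair for 'max c^T x s.t. A x <= b, x >= 0' is:
  Dual:  min b^T y  s.t.  A^T y >= c,  y >= 0.

So the dual LP is:
  minimize  5y1 + 8y2 + 24y3
  subject to:
    y1 + y3 >= 1
    y2 + 3y3 >= 6
    y1, y2, y3 >= 0

Solving the primal: x* = (0, 8).
  primal value c^T x* = 48.
Solving the dual: y* = (0, 0, 2).
  dual value b^T y* = 48.
Strong duality: c^T x* = b^T y*. Confirmed.

48


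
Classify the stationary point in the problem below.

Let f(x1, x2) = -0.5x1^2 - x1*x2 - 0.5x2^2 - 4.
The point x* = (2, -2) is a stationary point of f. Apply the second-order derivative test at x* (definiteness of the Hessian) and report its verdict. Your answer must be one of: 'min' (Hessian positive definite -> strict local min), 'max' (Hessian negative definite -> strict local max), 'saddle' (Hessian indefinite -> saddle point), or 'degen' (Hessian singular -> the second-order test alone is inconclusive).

Compute the Hessian H = grad^2 f:
  H = [[-1, -1], [-1, -1]]
Verify stationarity: grad f(x*) = H x* + g = (0, 0).
Eigenvalues of H: -2, 0.
H has a zero eigenvalue (singular; negative semidefinite but not definite), so H is neither positive definite, negative definite, nor indefinite. The second-order test alone is inconclusive -> degen.
(Indeed, f is constant along the null direction of H through x*, so x* is not a strict local extremum.)

degen


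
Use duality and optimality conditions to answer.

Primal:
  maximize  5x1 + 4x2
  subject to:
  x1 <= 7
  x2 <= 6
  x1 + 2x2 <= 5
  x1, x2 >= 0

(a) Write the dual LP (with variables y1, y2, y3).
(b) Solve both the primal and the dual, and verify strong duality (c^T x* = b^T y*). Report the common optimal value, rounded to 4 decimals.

The standard primal-dual pair for 'max c^T x s.t. A x <= b, x >= 0' is:
  Dual:  min b^T y  s.t.  A^T y >= c,  y >= 0.

So the dual LP is:
  minimize  7y1 + 6y2 + 5y3
  subject to:
    y1 + y3 >= 5
    y2 + 2y3 >= 4
    y1, y2, y3 >= 0

Solving the primal: x* = (5, 0).
  primal value c^T x* = 25.
Solving the dual: y* = (0, 0, 5).
  dual value b^T y* = 25.
Strong duality: c^T x* = b^T y*. Confirmed.

25


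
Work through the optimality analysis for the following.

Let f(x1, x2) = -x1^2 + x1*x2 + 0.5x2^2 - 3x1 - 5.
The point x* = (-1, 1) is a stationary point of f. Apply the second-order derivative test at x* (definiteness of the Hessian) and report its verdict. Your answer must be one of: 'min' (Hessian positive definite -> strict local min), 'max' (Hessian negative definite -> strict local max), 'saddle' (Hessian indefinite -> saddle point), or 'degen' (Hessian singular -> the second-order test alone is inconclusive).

Compute the Hessian H = grad^2 f:
  H = [[-2, 1], [1, 1]]
Verify stationarity: grad f(x*) = H x* + g = (0, 0).
Eigenvalues of H: -2.3028, 1.3028.
Eigenvalues have mixed signs, so H is indefinite -> x* is a saddle point.

saddle


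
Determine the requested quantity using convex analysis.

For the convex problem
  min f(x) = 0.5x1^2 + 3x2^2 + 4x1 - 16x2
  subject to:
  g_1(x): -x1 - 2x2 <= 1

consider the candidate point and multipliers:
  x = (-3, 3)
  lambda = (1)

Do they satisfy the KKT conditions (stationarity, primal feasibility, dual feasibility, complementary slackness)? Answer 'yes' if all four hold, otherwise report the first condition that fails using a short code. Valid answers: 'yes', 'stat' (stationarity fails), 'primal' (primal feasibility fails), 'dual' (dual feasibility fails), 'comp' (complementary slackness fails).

Gradient of f: grad f(x) = Q x + c = (1, 2)
Constraint values g_i(x) = a_i^T x - b_i:
  g_1((-3, 3)) = -4
Stationarity residual: grad f(x) + sum_i lambda_i a_i = (0, 0)
  -> stationarity OK
Primal feasibility (all g_i <= 0): OK
Dual feasibility (all lambda_i >= 0): OK
Complementary slackness (lambda_i * g_i(x) = 0 for all i): FAILS

Verdict: the first failing condition is complementary_slackness -> comp.

comp


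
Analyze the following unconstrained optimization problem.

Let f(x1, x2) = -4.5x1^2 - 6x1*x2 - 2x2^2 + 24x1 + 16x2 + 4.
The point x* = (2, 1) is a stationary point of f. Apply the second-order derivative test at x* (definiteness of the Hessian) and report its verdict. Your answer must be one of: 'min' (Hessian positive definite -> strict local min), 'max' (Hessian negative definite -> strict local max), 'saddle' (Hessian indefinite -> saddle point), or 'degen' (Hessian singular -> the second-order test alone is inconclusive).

Compute the Hessian H = grad^2 f:
  H = [[-9, -6], [-6, -4]]
Verify stationarity: grad f(x*) = H x* + g = (0, 0).
Eigenvalues of H: -13, 0.
H has a zero eigenvalue (singular; negative semidefinite but not definite), so H is neither positive definite, negative definite, nor indefinite. The second-order test alone is inconclusive -> degen.
(Indeed, f is constant along the null direction of H through x*, so x* is not a strict local extremum.)

degen


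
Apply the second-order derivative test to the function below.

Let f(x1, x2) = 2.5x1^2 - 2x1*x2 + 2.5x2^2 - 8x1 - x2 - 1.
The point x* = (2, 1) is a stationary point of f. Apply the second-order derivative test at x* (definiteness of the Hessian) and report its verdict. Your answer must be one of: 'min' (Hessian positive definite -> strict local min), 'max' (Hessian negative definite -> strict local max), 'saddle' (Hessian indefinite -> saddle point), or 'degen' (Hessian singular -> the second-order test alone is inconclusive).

Compute the Hessian H = grad^2 f:
  H = [[5, -2], [-2, 5]]
Verify stationarity: grad f(x*) = H x* + g = (0, 0).
Eigenvalues of H: 3, 7.
Both eigenvalues > 0, so H is positive definite -> x* is a strict local min.

min


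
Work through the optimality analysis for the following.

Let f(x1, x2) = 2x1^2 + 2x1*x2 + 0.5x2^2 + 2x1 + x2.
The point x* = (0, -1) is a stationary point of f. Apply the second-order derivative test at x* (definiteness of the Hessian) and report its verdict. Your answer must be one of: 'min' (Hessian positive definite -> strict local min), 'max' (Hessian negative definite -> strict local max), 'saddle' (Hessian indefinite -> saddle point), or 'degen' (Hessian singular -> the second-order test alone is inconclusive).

Compute the Hessian H = grad^2 f:
  H = [[4, 2], [2, 1]]
Verify stationarity: grad f(x*) = H x* + g = (0, 0).
Eigenvalues of H: 0, 5.
H has a zero eigenvalue (singular; positive semidefinite but not definite), so H is neither positive definite, negative definite, nor indefinite. The second-order test alone is inconclusive -> degen.
(Indeed, f is constant along the null direction of H through x*, so x* is not a strict local extremum.)

degen


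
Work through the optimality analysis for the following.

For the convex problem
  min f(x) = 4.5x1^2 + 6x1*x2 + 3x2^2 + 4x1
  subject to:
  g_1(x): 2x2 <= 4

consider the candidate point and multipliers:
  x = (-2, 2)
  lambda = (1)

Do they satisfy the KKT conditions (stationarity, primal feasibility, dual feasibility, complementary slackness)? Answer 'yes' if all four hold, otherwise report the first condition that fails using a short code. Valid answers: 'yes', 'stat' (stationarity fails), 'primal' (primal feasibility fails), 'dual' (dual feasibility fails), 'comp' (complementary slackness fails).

Gradient of f: grad f(x) = Q x + c = (-2, 0)
Constraint values g_i(x) = a_i^T x - b_i:
  g_1((-2, 2)) = 0
Stationarity residual: grad f(x) + sum_i lambda_i a_i = (-2, 2)
  -> stationarity FAILS
Primal feasibility (all g_i <= 0): OK
Dual feasibility (all lambda_i >= 0): OK
Complementary slackness (lambda_i * g_i(x) = 0 for all i): OK

Verdict: the first failing condition is stationarity -> stat.

stat


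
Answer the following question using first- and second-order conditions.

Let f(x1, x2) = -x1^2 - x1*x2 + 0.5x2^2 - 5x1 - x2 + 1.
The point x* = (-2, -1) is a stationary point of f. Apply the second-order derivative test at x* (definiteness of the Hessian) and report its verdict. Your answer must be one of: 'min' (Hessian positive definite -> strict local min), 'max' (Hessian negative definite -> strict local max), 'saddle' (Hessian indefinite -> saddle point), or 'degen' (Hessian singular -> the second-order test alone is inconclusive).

Compute the Hessian H = grad^2 f:
  H = [[-2, -1], [-1, 1]]
Verify stationarity: grad f(x*) = H x* + g = (0, 0).
Eigenvalues of H: -2.3028, 1.3028.
Eigenvalues have mixed signs, so H is indefinite -> x* is a saddle point.

saddle


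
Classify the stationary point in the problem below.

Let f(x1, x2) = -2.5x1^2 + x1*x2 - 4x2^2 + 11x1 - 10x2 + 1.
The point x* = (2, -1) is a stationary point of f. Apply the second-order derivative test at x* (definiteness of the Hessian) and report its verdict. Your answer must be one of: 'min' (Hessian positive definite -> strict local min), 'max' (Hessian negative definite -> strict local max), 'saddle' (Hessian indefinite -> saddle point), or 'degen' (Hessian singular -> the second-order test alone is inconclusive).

Compute the Hessian H = grad^2 f:
  H = [[-5, 1], [1, -8]]
Verify stationarity: grad f(x*) = H x* + g = (0, 0).
Eigenvalues of H: -8.3028, -4.6972.
Both eigenvalues < 0, so H is negative definite -> x* is a strict local max.

max


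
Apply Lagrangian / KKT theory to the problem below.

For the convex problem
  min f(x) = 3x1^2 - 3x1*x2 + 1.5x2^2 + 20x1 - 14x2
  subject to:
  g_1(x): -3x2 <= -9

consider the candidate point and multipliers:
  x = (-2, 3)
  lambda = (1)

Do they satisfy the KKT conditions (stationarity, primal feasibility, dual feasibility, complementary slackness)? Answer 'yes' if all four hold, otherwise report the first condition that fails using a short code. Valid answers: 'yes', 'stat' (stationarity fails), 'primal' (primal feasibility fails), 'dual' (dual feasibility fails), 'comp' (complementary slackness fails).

Gradient of f: grad f(x) = Q x + c = (-1, 1)
Constraint values g_i(x) = a_i^T x - b_i:
  g_1((-2, 3)) = 0
Stationarity residual: grad f(x) + sum_i lambda_i a_i = (-1, -2)
  -> stationarity FAILS
Primal feasibility (all g_i <= 0): OK
Dual feasibility (all lambda_i >= 0): OK
Complementary slackness (lambda_i * g_i(x) = 0 for all i): OK

Verdict: the first failing condition is stationarity -> stat.

stat


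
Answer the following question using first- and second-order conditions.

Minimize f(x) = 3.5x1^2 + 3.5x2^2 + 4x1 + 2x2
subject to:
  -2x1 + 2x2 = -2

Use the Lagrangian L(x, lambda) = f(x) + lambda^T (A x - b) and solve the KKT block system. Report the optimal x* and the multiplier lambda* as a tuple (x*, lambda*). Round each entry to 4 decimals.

Form the Lagrangian:
  L(x, lambda) = (1/2) x^T Q x + c^T x + lambda^T (A x - b)
Stationarity (grad_x L = 0): Q x + c + A^T lambda = 0.
Primal feasibility: A x = b.

This gives the KKT block system:
  [ Q   A^T ] [ x     ]   [-c ]
  [ A    0  ] [ lambda ] = [ b ]

Solving the linear system:
  x*      = (0.0714, -0.9286)
  lambda* = (2.25)
  f(x*)   = 1.4643

x* = (0.0714, -0.9286), lambda* = (2.25)


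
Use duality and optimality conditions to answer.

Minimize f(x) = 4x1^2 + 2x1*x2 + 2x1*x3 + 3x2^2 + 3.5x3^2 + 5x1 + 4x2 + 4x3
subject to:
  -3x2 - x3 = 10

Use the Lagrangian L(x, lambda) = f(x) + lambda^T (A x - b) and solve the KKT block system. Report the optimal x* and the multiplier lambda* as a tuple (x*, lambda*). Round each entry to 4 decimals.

Form the Lagrangian:
  L(x, lambda) = (1/2) x^T Q x + c^T x + lambda^T (A x - b)
Stationarity (grad_x L = 0): Q x + c + A^T lambda = 0.
Primal feasibility: A x = b.

This gives the KKT block system:
  [ Q   A^T ] [ x     ]   [-c ]
  [ A    0  ] [ lambda ] = [ b ]

Solving the linear system:
  x*      = (0.4235, -2.903, -1.291)
  lambda* = (-4.1903)
  f(x*)   = 13.6222

x* = (0.4235, -2.903, -1.291), lambda* = (-4.1903)


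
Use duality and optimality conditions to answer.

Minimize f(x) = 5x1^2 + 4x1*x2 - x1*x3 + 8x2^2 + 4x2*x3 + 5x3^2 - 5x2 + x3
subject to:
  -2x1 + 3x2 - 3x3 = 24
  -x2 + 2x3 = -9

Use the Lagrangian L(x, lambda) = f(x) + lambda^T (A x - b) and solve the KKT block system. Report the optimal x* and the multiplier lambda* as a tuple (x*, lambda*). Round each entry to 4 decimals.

Form the Lagrangian:
  L(x, lambda) = (1/2) x^T Q x + c^T x + lambda^T (A x - b)
Stationarity (grad_x L = 0): Q x + c + A^T lambda = 0.
Primal feasibility: A x = b.

This gives the KKT block system:
  [ Q   A^T ] [ x     ]   [-c ]
  [ A    0  ] [ lambda ] = [ b ]

Solving the linear system:
  x*      = (-3.0169, 2.9775, -3.0112)
  lambda* = (-7.6236, -4.3427)
  f(x*)   = 62.9916

x* = (-3.0169, 2.9775, -3.0112), lambda* = (-7.6236, -4.3427)


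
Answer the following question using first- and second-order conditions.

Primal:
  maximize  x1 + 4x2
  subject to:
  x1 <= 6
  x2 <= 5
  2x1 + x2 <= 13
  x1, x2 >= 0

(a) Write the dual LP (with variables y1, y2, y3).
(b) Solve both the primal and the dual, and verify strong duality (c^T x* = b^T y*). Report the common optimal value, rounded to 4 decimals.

The standard primal-dual pair for 'max c^T x s.t. A x <= b, x >= 0' is:
  Dual:  min b^T y  s.t.  A^T y >= c,  y >= 0.

So the dual LP is:
  minimize  6y1 + 5y2 + 13y3
  subject to:
    y1 + 2y3 >= 1
    y2 + y3 >= 4
    y1, y2, y3 >= 0

Solving the primal: x* = (4, 5).
  primal value c^T x* = 24.
Solving the dual: y* = (0, 3.5, 0.5).
  dual value b^T y* = 24.
Strong duality: c^T x* = b^T y*. Confirmed.

24


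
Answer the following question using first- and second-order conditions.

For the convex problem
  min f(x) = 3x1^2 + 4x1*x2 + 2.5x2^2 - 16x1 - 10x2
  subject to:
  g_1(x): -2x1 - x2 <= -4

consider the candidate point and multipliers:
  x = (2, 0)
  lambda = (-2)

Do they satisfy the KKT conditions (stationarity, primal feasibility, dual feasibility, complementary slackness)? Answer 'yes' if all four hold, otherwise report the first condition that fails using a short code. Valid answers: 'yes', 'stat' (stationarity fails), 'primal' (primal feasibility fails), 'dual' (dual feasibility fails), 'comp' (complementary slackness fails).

Gradient of f: grad f(x) = Q x + c = (-4, -2)
Constraint values g_i(x) = a_i^T x - b_i:
  g_1((2, 0)) = 0
Stationarity residual: grad f(x) + sum_i lambda_i a_i = (0, 0)
  -> stationarity OK
Primal feasibility (all g_i <= 0): OK
Dual feasibility (all lambda_i >= 0): FAILS
Complementary slackness (lambda_i * g_i(x) = 0 for all i): OK

Verdict: the first failing condition is dual_feasibility -> dual.

dual


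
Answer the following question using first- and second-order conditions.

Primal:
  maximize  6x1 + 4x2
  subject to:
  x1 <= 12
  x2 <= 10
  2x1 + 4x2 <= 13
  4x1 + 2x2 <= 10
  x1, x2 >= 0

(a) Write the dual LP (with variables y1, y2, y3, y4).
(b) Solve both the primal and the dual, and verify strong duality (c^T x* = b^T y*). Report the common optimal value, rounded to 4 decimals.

The standard primal-dual pair for 'max c^T x s.t. A x <= b, x >= 0' is:
  Dual:  min b^T y  s.t.  A^T y >= c,  y >= 0.

So the dual LP is:
  minimize  12y1 + 10y2 + 13y3 + 10y4
  subject to:
    y1 + 2y3 + 4y4 >= 6
    y2 + 4y3 + 2y4 >= 4
    y1, y2, y3, y4 >= 0

Solving the primal: x* = (1.1667, 2.6667).
  primal value c^T x* = 17.6667.
Solving the dual: y* = (0, 0, 0.3333, 1.3333).
  dual value b^T y* = 17.6667.
Strong duality: c^T x* = b^T y*. Confirmed.

17.6667
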